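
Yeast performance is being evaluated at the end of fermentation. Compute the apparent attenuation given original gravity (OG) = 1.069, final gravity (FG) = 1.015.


AA = (OG − FG)/(OG − 1) · 100
AA = (1.069 − 1.015)/(1.069 − 1) · 100

78.2609 %


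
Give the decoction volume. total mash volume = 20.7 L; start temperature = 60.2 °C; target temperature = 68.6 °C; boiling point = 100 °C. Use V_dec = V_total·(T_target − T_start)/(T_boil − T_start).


V_dec = 20.7·(68.6 − 60.2)/(100 − 60.2)

4.3688 L


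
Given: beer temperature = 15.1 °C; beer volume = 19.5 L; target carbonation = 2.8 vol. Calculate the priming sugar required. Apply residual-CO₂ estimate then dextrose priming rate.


residual = 14.695·(0.01821 + 0.09011·e^(−0.04·T));  sugar = (target − residual)·4.0·V
residual = 14.695·(0.01821 + 0.09011·e^(−0.04·15.1)) = 0.9914
sugar = (2.8 − 0.9914)·4.0·19.5

141.0698 g


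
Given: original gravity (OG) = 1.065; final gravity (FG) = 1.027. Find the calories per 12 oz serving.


ABW = (OG−FG)·131.25·0.79/FG;  °P = 259 − 259/SG (for OG→OE and FG→AE);  RE = 0.1808·OE + 0.8192·AE;  Cal = (6.9·ABW + 4·(RE−0.1))·FG·3.55
ABW = (1.065 − 1.027)·131.25·0.79/1.027 = 3.8365
OE = 259 − 259/1.065 = 15.8075 °P
AE = 259 − 259/1.027 = 6.8092 °P
RE = 0.1808·15.8075 + 0.8192·6.8092 = 8.4361 °P
Cal = (6.9·3.8365 + 4·(8.4361−0.1))·1.027·3.55

218.0814 kcal


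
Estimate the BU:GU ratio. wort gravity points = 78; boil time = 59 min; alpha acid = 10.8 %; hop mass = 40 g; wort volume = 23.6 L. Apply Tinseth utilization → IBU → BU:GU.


U = 1.65·0.000125^(GP/1000)·(1−e^(−0.04t))/4.15;  IBU = (α/100)·m·U·1000/V;  BU:GU = IBU/GP
U = 1.65·0.000125^(78/1000)·(1−e^(−0.04·59))/4.15 = 0.1786
IBU = (10.8/100)·40·0.1786·1000/23.6 = 32.6959
BU:GU = 32.6959/78

0.4192


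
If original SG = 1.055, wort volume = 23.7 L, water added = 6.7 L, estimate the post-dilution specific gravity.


SG_new = 1 + (SG_old − 1)·V_old/(V_old + V_water)
pts = (1.055 − 1)·1000·23.7/(23.7 + 6.7) = 42.8783
SG_new = 1 + 42.8783/1000

1.0429


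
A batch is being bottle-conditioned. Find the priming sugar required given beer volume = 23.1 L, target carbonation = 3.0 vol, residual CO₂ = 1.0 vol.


sugar = (target − residual)·4.0·V
sugar = (3.0 − 1.0)·4.0·23.1

184.8000 g


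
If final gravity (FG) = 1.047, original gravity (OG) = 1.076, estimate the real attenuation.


AA = (OG−FG)/(OG−1)·100;  RA = AA·0.8192
AA = (1.076 − 1.047)/(1.076 − 1)·100 = 38.1579
RA = 38.1579·0.8192

31.2589 %


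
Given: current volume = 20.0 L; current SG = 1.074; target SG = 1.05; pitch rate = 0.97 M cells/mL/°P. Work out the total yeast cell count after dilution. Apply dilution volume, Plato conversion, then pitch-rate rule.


V_w = V·((SG_c−1)/(SG_t−1)−1);  °P = 259 − 259/SG_t;  cells = rate·(V+V_w)·°P
V_w = 20.0·((1.074−1)/(1.05−1)−1) = 9.6000
V_final = 20.0 + 9.6000 = 29.6000
°P = 259 − 259/1.05 = 12.3333
cells = 0.97·29.6000·12.3333

354.1147 billion cells


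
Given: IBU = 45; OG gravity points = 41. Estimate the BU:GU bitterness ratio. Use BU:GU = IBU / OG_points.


BU:GU = 45 / 41

1.0976


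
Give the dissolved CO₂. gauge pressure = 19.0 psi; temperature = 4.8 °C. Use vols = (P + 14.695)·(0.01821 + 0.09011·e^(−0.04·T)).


vols = (19.0 + 14.695)·(0.01821 + 0.09011·e^(−0.04·4.8))

3.1194 volumes


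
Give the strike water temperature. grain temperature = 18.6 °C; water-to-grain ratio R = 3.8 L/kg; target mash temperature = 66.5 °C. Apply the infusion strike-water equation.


T_strike = (0.41/R)·(T_mash − T_grain) + T_mash
T_strike = (0.41/3.8)·(66.5 − 18.6) + 66.5

71.6682 °C


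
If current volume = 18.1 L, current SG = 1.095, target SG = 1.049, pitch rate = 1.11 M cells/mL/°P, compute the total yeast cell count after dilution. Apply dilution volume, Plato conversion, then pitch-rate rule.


V_w = V·((SG_c−1)/(SG_t−1)−1);  °P = 259 − 259/SG_t;  cells = rate·(V+V_w)·°P
V_w = 18.1·((1.095−1)/(1.049−1)−1) = 16.9918
V_final = 18.1 + 16.9918 = 35.0918
°P = 259 − 259/1.049 = 12.0982
cells = 1.11·35.0918·12.0982

471.2479 billion cells


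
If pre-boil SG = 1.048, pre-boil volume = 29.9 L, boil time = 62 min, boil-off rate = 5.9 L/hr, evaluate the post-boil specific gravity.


V_post = V_pre − rate·(t/60);  SG_post = 1 + (SG_pre−1)·V_pre/V_post
V_post = 29.9 − 5.9·(62/60) = 23.8033
SG_post = 1 + (1.048 − 1)·29.9/23.8033

1.0603


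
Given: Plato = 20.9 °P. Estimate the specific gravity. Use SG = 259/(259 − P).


SG = 259/(259 − 20.9)

1.0878


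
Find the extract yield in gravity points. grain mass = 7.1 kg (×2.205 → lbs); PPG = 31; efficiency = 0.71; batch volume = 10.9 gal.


points = lbs × PPG × eff / vol
lbs = 7.1 × 2.205 = 15.6555
points = 15.6555 × 31 × 0.71 / 10.9

31.6126 points


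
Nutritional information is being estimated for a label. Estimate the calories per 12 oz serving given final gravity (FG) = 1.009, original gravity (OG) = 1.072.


ABW = (OG−FG)·131.25·0.79/FG;  °P = 259 − 259/SG (for OG→OE and FG→AE);  RE = 0.1808·OE + 0.8192·AE;  Cal = (6.9·ABW + 4·(RE−0.1))·FG·3.55
ABW = (1.072 − 1.009)·131.25·0.79/1.009 = 6.4740
OE = 259 − 259/1.072 = 17.3955 °P
AE = 259 − 259/1.009 = 2.3102 °P
RE = 0.1808·17.3955 + 0.8192·2.3102 = 5.0376 °P
Cal = (6.9·6.4740 + 4·(5.0376−0.1))·1.009·3.55

230.7544 kcal


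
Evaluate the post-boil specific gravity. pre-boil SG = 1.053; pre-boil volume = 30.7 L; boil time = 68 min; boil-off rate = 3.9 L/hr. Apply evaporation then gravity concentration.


V_post = V_pre − rate·(t/60);  SG_post = 1 + (SG_pre−1)·V_pre/V_post
V_post = 30.7 − 3.9·(68/60) = 26.2800
SG_post = 1 + (1.053 − 1)·30.7/26.2800

1.0619


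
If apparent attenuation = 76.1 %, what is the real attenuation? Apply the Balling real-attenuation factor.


RA = AA · 0.8192
RA = 76.1 · 0.8192

62.3411 %


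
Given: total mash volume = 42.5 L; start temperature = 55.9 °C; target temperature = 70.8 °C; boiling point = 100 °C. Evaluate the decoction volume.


V_dec = V_total·(T_target − T_start)/(T_boil − T_start)
V_dec = 42.5·(70.8 − 55.9)/(100 − 55.9)

14.3594 L


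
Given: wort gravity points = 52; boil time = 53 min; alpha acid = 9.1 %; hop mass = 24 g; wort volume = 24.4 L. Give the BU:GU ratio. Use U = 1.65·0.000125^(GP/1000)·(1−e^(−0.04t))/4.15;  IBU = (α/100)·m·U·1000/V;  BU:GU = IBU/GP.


U = 1.65·0.000125^(52/1000)·(1−e^(−0.04·53))/4.15 = 0.2193
IBU = (9.1/100)·24·0.2193·1000/24.4 = 19.6248
BU:GU = 19.6248/52

0.3774


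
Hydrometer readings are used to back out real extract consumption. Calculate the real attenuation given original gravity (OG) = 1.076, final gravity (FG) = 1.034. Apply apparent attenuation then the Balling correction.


AA = (OG−FG)/(OG−1)·100;  RA = AA·0.8192
AA = (1.076 − 1.034)/(1.076 − 1)·100 = 55.2632
RA = 55.2632·0.8192

45.2716 %


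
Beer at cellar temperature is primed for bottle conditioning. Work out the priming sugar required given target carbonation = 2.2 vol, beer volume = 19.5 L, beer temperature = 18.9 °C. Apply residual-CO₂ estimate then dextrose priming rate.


residual = 14.695·(0.01821 + 0.09011·e^(−0.04·T));  sugar = (target − residual)·4.0·V
residual = 14.695·(0.01821 + 0.09011·e^(−0.04·18.9)) = 0.8893
sugar = (2.2 − 0.8893)·4.0·19.5

102.2310 g


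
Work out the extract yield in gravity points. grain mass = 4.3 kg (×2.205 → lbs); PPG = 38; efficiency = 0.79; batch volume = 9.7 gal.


points = lbs × PPG × eff / vol
lbs = 4.3 × 2.205 = 9.4815
points = 9.4815 × 38 × 0.79 / 9.7

29.3438 points


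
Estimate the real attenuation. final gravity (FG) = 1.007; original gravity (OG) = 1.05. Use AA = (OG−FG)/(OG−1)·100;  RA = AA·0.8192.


AA = (1.05 − 1.007)/(1.05 − 1)·100 = 86.0000
RA = 86.0000·0.8192

70.4512 %


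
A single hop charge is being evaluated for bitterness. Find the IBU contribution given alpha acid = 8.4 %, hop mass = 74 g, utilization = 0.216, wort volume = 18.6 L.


IBU = (α/100)·mass·U·1000 / V
IBU = (8.4/100)·74·0.216·1000 / 18.6

72.1858 IBU


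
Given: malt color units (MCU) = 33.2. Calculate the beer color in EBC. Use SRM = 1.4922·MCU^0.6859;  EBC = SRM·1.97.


SRM = 1.4922·33.2^0.6859 = 16.4883
EBC = 16.4883·1.97

32.4819 EBC


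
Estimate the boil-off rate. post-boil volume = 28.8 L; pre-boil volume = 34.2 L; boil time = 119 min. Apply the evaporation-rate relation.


rate = (V_pre − V_post) / (t_min/60)
rate = (34.2 − 28.8) / (119/60)

2.7227 L/hr


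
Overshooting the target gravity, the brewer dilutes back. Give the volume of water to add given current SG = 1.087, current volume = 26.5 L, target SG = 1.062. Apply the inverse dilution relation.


V_water = V·((SG_curr − 1)/(SG_target − 1) − 1)
V_water = 26.5·((1.087 − 1)/(1.062 − 1) − 1)

10.6855 L


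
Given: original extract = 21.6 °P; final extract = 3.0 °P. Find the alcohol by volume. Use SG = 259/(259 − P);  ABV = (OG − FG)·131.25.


OG = 259/(259 − 21.6) = 1.0910
FG = 259/(259 − 3.0) = 1.0117
ABV = (1.0910 − 1.0117)·131.25

10.4038 % ABV


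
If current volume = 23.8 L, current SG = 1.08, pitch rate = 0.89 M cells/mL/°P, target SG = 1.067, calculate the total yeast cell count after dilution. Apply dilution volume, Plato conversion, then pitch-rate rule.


V_w = V·((SG_c−1)/(SG_t−1)−1);  °P = 259 − 259/SG_t;  cells = rate·(V+V_w)·°P
V_w = 23.8·((1.08−1)/(1.067−1)−1) = 4.6179
V_final = 23.8 + 4.6179 = 28.4179
°P = 259 − 259/1.067 = 16.2634
cells = 0.89·28.4179·16.2634

411.3318 billion cells


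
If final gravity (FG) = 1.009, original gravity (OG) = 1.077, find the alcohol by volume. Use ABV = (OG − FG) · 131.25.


ABV = (1.077 − 1.009) · 131.25

8.9250 % ABV


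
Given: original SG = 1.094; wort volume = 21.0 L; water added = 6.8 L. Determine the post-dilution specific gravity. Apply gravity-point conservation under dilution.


SG_new = 1 + (SG_old − 1)·V_old/(V_old + V_water)
pts = (1.094 − 1)·1000·21.0/(21.0 + 6.8) = 71.0072
SG_new = 1 + 71.0072/1000

1.0710


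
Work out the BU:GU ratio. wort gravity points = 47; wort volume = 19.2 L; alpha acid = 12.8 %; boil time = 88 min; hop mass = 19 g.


U = 1.65·0.000125^(GP/1000)·(1−e^(−0.04t))/4.15;  IBU = (α/100)·m·U·1000/V;  BU:GU = IBU/GP
U = 1.65·0.000125^(47/1000)·(1−e^(−0.04·88))/4.15 = 0.2529
IBU = (12.8/100)·19·0.2529·1000/19.2 = 32.0335
BU:GU = 32.0335/47

0.6816


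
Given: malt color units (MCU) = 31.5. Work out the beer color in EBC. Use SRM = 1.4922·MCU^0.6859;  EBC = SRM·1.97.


SRM = 1.4922·31.5^0.6859 = 15.9044
EBC = 15.9044·1.97

31.3317 EBC


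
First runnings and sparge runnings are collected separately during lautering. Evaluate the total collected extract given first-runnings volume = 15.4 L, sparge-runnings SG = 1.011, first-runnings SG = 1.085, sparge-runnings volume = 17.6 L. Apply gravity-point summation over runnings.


total = Σ (SG_i − 1)·1000·V_i
first = (1.085 − 1)·1000·15.4 = 1309.0000
sparge = (1.011 − 1)·1000·17.6 = 193.6000
total = 1309.0000 + 193.6000

1502.6000 gravity·L


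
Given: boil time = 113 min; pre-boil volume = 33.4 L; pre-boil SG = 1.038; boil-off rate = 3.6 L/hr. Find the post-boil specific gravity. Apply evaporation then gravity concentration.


V_post = V_pre − rate·(t/60);  SG_post = 1 + (SG_pre−1)·V_pre/V_post
V_post = 33.4 − 3.6·(113/60) = 26.6200
SG_post = 1 + (1.038 − 1)·33.4/26.6200

1.0477


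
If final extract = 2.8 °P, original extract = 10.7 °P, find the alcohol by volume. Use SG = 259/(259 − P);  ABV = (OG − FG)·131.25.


OG = 259/(259 − 10.7) = 1.0431
FG = 259/(259 − 2.8) = 1.0109
ABV = (1.0431 − 1.0109)·131.25

4.2215 % ABV


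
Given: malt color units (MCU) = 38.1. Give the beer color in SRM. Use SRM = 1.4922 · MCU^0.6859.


SRM = 1.4922 · 38.1^0.6859

18.1211 SRM


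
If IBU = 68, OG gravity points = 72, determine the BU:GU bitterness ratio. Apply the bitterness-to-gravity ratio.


BU:GU = IBU / OG_points
BU:GU = 68 / 72

0.9444


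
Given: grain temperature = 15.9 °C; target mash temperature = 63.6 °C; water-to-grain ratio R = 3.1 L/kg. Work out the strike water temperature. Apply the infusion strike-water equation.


T_strike = (0.41/R)·(T_mash − T_grain) + T_mash
T_strike = (0.41/3.1)·(63.6 − 15.9) + 63.6

69.9087 °C


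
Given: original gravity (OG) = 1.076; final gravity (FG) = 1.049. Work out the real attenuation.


AA = (OG−FG)/(OG−1)·100;  RA = AA·0.8192
AA = (1.076 − 1.049)/(1.076 − 1)·100 = 35.5263
RA = 35.5263·0.8192

29.1032 %


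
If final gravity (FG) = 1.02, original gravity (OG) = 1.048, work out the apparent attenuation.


AA = (OG − FG)/(OG − 1) · 100
AA = (1.048 − 1.02)/(1.048 − 1) · 100

58.3333 %


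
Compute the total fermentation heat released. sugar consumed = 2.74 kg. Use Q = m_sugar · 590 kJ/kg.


Q = 2.74 · 590

1616.6000 kJ


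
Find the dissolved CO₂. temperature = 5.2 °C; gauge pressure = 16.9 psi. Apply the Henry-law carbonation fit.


vols = (P + 14.695)·(0.01821 + 0.09011·e^(−0.04·T))
vols = (16.9 + 14.695)·(0.01821 + 0.09011·e^(−0.04·5.2))

2.8877 volumes


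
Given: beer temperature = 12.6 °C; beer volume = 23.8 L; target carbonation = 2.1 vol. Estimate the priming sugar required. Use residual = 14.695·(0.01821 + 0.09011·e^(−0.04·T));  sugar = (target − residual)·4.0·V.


residual = 14.695·(0.01821 + 0.09011·e^(−0.04·12.6)) = 1.0675
sugar = (2.1 − 1.0675)·4.0·23.8

98.2904 g


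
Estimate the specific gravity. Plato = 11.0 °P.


SG = 259/(259 − P)
SG = 259/(259 − 11.0)

1.0444


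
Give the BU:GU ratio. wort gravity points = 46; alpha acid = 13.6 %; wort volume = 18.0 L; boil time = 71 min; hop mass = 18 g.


U = 1.65·0.000125^(GP/1000)·(1−e^(−0.04t))/4.15;  IBU = (α/100)·m·U·1000/V;  BU:GU = IBU/GP
U = 1.65·0.000125^(46/1000)·(1−e^(−0.04·71))/4.15 = 0.2476
IBU = (13.6/100)·18·0.2476·1000/18.0 = 33.6734
BU:GU = 33.6734/46

0.7320


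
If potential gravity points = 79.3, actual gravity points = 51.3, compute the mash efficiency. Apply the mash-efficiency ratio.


efficiency = actual / potential × 100
efficiency = 51.3 / 79.3 × 100

64.6910 %


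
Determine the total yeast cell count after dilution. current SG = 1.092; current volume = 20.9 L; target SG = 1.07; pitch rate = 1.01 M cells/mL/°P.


V_w = V·((SG_c−1)/(SG_t−1)−1);  °P = 259 − 259/SG_t;  cells = rate·(V+V_w)·°P
V_w = 20.9·((1.092−1)/(1.07−1)−1) = 6.5686
V_final = 20.9 + 6.5686 = 27.4686
°P = 259 − 259/1.07 = 16.9439
cells = 1.01·27.4686·16.9439

470.0797 billion cells


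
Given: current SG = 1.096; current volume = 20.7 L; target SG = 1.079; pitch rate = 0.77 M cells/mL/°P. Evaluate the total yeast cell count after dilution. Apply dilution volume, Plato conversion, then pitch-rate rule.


V_w = V·((SG_c−1)/(SG_t−1)−1);  °P = 259 − 259/SG_t;  cells = rate·(V+V_w)·°P
V_w = 20.7·((1.096−1)/(1.079−1)−1) = 4.4544
V_final = 20.7 + 4.4544 = 25.1544
°P = 259 − 259/1.079 = 18.9629
cells = 0.77·25.1544·18.9629

367.2913 billion cells


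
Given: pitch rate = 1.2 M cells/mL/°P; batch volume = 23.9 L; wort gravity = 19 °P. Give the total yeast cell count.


cells (billions) = rate · V_L · °P
cells = 1.2 · 23.9 · 19

544.9200 billion cells


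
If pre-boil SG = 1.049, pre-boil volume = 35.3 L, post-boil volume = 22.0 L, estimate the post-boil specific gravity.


SG_post = 1 + (SG_pre − 1)·V_pre/V_post
pts_pre = (1.049 − 1)·1000 = 49.0000
pts_post = 49.0000·35.3/22.0 = 78.6227
SG_post = 1 + 78.6227/1000

1.0786


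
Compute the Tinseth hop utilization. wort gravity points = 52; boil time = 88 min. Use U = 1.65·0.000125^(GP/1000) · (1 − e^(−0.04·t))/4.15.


bigness = 1.65·0.000125^(52/1000) = 1.0340
boil_factor = (1 − e^(−0.04·88))/4.15 = 0.2338
U = 1.0340 · 0.2338

0.2418


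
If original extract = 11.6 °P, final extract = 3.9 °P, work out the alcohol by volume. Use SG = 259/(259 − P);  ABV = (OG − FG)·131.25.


OG = 259/(259 − 11.6) = 1.0469
FG = 259/(259 − 3.9) = 1.0153
ABV = (1.0469 − 1.0153)·131.25

4.1474 % ABV


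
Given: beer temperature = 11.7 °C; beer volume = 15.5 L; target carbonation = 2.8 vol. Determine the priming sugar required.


residual = 14.695·(0.01821 + 0.09011·e^(−0.04·T));  sugar = (target − residual)·4.0·V
residual = 14.695·(0.01821 + 0.09011·e^(−0.04·11.7)) = 1.0969
sugar = (2.8 − 1.0969)·4.0·15.5

105.5947 g


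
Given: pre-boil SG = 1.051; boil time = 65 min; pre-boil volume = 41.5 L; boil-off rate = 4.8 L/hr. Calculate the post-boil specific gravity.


V_post = V_pre − rate·(t/60);  SG_post = 1 + (SG_pre−1)·V_pre/V_post
V_post = 41.5 − 4.8·(65/60) = 36.3000
SG_post = 1 + (1.051 − 1)·41.5/36.3000

1.0583


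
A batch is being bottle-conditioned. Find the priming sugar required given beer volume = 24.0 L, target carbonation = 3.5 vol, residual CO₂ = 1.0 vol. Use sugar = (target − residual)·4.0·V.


sugar = (3.5 − 1.0)·4.0·24.0

240.0000 g


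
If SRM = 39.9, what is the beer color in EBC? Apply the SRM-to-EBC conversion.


EBC = SRM · 1.97
EBC = 39.9 · 1.97

78.6030 EBC


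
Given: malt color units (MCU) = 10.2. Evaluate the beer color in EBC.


SRM = 1.4922·MCU^0.6859;  EBC = SRM·1.97
SRM = 1.4922·10.2^0.6859 = 7.3388
EBC = 7.3388·1.97

14.4575 EBC


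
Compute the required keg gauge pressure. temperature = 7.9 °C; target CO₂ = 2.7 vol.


psi = vols/(0.01821 + 0.09011·e^(−0.04·T)) − 14.695
psi = 2.7/(0.01821 + 0.09011·e^(−0.04·7.9)) − 14.695

17.4840 psi


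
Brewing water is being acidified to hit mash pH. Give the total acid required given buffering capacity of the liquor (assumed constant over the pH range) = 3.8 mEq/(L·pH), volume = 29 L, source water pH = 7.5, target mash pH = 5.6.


acid = buffering capacity · (pH_source − pH_target) · V
acid = 3.8 · (7.5 − 5.6) · 29

209.3800 mEq


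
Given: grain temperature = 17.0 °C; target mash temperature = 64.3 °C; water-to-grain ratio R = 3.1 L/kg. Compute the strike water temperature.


T_strike = (0.41/R)·(T_mash − T_grain) + T_mash
T_strike = (0.41/3.1)·(64.3 − 17.0) + 64.3

70.5558 °C


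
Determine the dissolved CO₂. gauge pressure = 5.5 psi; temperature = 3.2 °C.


vols = (P + 14.695)·(0.01821 + 0.09011·e^(−0.04·T))
vols = (5.5 + 14.695)·(0.01821 + 0.09011·e^(−0.04·3.2))

1.9689 volumes


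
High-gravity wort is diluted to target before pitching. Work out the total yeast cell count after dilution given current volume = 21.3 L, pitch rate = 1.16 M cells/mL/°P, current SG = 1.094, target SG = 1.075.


V_w = V·((SG_c−1)/(SG_t−1)−1);  °P = 259 − 259/SG_t;  cells = rate·(V+V_w)·°P
V_w = 21.3·((1.094−1)/(1.075−1)−1) = 5.3960
V_final = 21.3 + 5.3960 = 26.6960
°P = 259 − 259/1.075 = 18.0698
cells = 1.16·26.6960·18.0698

559.5730 billion cells


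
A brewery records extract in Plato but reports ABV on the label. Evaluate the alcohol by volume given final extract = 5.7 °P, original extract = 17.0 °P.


SG = 259/(259 − P);  ABV = (OG − FG)·131.25
OG = 259/(259 − 17.0) = 1.0702
FG = 259/(259 − 5.7) = 1.0225
ABV = (1.0702 − 1.0225)·131.25

6.2665 % ABV


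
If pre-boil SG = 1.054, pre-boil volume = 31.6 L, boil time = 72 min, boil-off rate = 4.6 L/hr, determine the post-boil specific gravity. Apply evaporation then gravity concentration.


V_post = V_pre − rate·(t/60);  SG_post = 1 + (SG_pre−1)·V_pre/V_post
V_post = 31.6 − 4.6·(72/60) = 26.0800
SG_post = 1 + (1.054 − 1)·31.6/26.0800

1.0654


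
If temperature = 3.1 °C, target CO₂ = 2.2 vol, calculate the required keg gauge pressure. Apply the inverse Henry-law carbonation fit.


psi = vols/(0.01821 + 0.09011·e^(−0.04·T)) − 14.695
psi = 2.2/(0.01821 + 0.09011·e^(−0.04·3.1)) − 14.695

7.7973 psi


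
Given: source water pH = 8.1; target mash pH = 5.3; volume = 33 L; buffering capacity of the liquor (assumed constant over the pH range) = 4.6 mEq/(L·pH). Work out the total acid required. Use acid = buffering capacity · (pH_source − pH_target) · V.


acid = 4.6 · (8.1 − 5.3) · 33

425.0400 mEq


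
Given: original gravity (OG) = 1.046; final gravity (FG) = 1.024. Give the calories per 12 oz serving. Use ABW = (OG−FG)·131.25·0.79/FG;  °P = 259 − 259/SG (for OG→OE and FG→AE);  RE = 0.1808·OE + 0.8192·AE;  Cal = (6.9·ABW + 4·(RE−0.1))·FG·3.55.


ABW = (1.046 − 1.024)·131.25·0.79/1.024 = 2.2277
OE = 259 − 259/1.046 = 11.3901 °P
AE = 259 − 259/1.024 = 6.0703 °P
RE = 0.1808·11.3901 + 0.8192·6.0703 = 7.0321 °P
Cal = (6.9·2.2277 + 4·(7.0321−0.1))·1.024·3.55

156.6748 kcal


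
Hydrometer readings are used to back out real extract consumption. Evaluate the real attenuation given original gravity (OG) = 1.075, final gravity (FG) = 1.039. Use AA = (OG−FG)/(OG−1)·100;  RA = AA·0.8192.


AA = (1.075 − 1.039)/(1.075 − 1)·100 = 48.0000
RA = 48.0000·0.8192

39.3216 %


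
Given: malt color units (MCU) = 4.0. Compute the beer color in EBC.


SRM = 1.4922·MCU^0.6859;  EBC = SRM·1.97
SRM = 1.4922·4.0^0.6859 = 3.8617
EBC = 3.8617·1.97

7.6076 EBC


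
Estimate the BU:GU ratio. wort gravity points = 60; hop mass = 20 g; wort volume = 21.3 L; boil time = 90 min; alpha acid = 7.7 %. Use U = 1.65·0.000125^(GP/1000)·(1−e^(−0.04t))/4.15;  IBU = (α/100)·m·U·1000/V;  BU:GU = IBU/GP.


U = 1.65·0.000125^(60/1000)·(1−e^(−0.04·90))/4.15 = 0.2255
IBU = (7.7/100)·20·0.2255·1000/21.3 = 16.3065
BU:GU = 16.3065/60

0.2718


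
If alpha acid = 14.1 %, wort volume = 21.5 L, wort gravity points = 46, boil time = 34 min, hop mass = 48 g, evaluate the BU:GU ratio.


U = 1.65·0.000125^(GP/1000)·(1−e^(−0.04t))/4.15;  IBU = (α/100)·m·U·1000/V;  BU:GU = IBU/GP
U = 1.65·0.000125^(46/1000)·(1−e^(−0.04·34))/4.15 = 0.1955
IBU = (14.1/100)·48·0.1955·1000/21.5 = 61.5322
BU:GU = 61.5322/46

1.3377


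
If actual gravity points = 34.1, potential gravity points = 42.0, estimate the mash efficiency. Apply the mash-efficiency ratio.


efficiency = actual / potential × 100
efficiency = 34.1 / 42.0 × 100

81.1905 %


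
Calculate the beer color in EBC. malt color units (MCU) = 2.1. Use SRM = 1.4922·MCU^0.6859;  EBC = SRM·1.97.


SRM = 1.4922·2.1^0.6859 = 2.4822
EBC = 2.4822·1.97

4.8899 EBC


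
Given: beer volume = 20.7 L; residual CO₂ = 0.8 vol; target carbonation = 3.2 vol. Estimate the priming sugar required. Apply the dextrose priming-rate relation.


sugar = (target − residual)·4.0·V
sugar = (3.2 − 0.8)·4.0·20.7

198.7200 g


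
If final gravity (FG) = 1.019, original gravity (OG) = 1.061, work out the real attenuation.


AA = (OG−FG)/(OG−1)·100;  RA = AA·0.8192
AA = (1.061 − 1.019)/(1.061 − 1)·100 = 68.8525
RA = 68.8525·0.8192

56.4039 %


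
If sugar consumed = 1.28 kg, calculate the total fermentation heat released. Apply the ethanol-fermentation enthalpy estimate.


Q = m_sugar · 590 kJ/kg
Q = 1.28 · 590

755.2000 kJ


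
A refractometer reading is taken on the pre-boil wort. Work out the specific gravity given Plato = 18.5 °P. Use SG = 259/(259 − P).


SG = 259/(259 − 18.5)

1.0769


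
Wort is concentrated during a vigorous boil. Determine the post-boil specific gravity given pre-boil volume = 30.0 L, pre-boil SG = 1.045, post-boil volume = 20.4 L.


SG_post = 1 + (SG_pre − 1)·V_pre/V_post
pts_pre = (1.045 − 1)·1000 = 45.0000
pts_post = 45.0000·30.0/20.4 = 66.1765
SG_post = 1 + 66.1765/1000

1.0662


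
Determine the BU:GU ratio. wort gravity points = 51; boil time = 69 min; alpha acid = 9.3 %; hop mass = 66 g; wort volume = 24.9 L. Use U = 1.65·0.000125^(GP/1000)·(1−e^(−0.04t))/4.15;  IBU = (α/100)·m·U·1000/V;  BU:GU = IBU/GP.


U = 1.65·0.000125^(51/1000)·(1−e^(−0.04·69))/4.15 = 0.2355
IBU = (9.3/100)·66·0.2355·1000/24.9 = 58.0511
BU:GU = 58.0511/51

1.1383


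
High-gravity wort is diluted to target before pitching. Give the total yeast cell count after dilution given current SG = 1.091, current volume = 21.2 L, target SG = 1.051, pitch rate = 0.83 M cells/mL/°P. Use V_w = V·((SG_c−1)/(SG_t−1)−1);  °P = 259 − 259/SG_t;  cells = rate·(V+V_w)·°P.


V_w = 21.2·((1.091−1)/(1.051−1)−1) = 16.6275
V_final = 21.2 + 16.6275 = 37.8275
°P = 259 − 259/1.051 = 12.5680
cells = 0.83·37.8275·12.5680

394.5957 billion cells


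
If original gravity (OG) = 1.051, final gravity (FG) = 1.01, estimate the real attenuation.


AA = (OG−FG)/(OG−1)·100;  RA = AA·0.8192
AA = (1.051 − 1.01)/(1.051 − 1)·100 = 80.3922
RA = 80.3922·0.8192

65.8573 %


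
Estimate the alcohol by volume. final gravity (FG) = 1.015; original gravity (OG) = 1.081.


ABV = (OG − FG) · 131.25
ABV = (1.081 − 1.015) · 131.25

8.6625 % ABV


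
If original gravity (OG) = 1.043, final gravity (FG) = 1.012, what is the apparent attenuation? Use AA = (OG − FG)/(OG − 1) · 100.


AA = (1.043 − 1.012)/(1.043 − 1) · 100

72.0930 %


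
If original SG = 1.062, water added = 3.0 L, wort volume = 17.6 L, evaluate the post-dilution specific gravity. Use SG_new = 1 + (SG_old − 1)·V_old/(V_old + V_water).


pts = (1.062 − 1)·1000·17.6/(17.6 + 3.0) = 52.9709
SG_new = 1 + 52.9709/1000

1.0530


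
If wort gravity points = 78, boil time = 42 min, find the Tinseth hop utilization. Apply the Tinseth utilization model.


U = 1.65·0.000125^(GP/1000) · (1 − e^(−0.04·t))/4.15
bigness = 1.65·0.000125^(78/1000) = 0.8185
boil_factor = (1 − e^(−0.04·42))/4.15 = 0.1961
U = 0.8185 · 0.1961

0.1605


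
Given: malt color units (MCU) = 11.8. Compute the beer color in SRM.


SRM = 1.4922 · MCU^0.6859
SRM = 1.4922 · 11.8^0.6859

8.1102 SRM


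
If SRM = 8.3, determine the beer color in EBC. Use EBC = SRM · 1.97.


EBC = 8.3 · 1.97

16.3510 EBC


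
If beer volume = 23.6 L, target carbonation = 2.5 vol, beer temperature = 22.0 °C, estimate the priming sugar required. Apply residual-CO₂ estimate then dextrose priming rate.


residual = 14.695·(0.01821 + 0.09011·e^(−0.04·T));  sugar = (target − residual)·4.0·V
residual = 14.695·(0.01821 + 0.09011·e^(−0.04·22.0)) = 0.8168
sugar = (2.5 − 0.8168)·4.0·23.6

158.8905 g


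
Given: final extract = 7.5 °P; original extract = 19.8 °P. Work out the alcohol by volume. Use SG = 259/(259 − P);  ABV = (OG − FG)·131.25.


OG = 259/(259 − 19.8) = 1.0828
FG = 259/(259 − 7.5) = 1.0298
ABV = (1.0828 − 1.0298)·131.25

6.9503 % ABV


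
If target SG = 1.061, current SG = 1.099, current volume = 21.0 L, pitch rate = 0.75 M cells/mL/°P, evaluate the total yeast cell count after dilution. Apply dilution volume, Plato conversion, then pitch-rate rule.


V_w = V·((SG_c−1)/(SG_t−1)−1);  °P = 259 − 259/SG_t;  cells = rate·(V+V_w)·°P
V_w = 21.0·((1.099−1)/(1.061−1)−1) = 13.0820
V_final = 21.0 + 13.0820 = 34.0820
°P = 259 − 259/1.061 = 14.8907
cells = 0.75·34.0820·14.8907

380.6275 billion cells


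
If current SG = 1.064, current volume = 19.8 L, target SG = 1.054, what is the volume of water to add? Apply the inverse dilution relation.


V_water = V·((SG_curr − 1)/(SG_target − 1) − 1)
V_water = 19.8·((1.064 − 1)/(1.054 − 1) − 1)

3.6667 L


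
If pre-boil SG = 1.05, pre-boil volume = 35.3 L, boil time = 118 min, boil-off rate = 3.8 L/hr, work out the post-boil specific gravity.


V_post = V_pre − rate·(t/60);  SG_post = 1 + (SG_pre−1)·V_pre/V_post
V_post = 35.3 − 3.8·(118/60) = 27.8267
SG_post = 1 + (1.05 − 1)·35.3/27.8267

1.0634


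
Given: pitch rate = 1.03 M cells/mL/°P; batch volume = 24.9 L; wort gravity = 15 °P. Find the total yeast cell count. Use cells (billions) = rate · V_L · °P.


cells = 1.03 · 24.9 · 15

384.7050 billion cells


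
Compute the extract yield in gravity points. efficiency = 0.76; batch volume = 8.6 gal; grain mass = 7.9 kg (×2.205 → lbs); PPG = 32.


points = lbs × PPG × eff / vol
lbs = 7.9 × 2.205 = 17.4195
points = 17.4195 × 32 × 0.76 / 8.6

49.2607 points


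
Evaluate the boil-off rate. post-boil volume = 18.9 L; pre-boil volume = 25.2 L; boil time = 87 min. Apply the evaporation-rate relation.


rate = (V_pre − V_post) / (t_min/60)
rate = (25.2 − 18.9) / (87/60)

4.3448 L/hr


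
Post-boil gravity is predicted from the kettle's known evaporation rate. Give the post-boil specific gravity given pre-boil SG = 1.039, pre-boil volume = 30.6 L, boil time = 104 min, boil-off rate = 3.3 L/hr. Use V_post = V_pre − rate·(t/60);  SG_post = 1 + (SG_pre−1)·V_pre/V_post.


V_post = 30.6 − 3.3·(104/60) = 24.8800
SG_post = 1 + (1.039 − 1)·30.6/24.8800

1.0480


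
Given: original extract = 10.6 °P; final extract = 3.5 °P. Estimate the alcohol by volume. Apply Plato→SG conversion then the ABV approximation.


SG = 259/(259 − P);  ABV = (OG − FG)·131.25
OG = 259/(259 − 10.6) = 1.0427
FG = 259/(259 − 3.5) = 1.0137
ABV = (1.0427 − 1.0137)·131.25

3.8029 % ABV


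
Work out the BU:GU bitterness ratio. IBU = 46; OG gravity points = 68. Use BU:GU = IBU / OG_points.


BU:GU = 46 / 68

0.6765


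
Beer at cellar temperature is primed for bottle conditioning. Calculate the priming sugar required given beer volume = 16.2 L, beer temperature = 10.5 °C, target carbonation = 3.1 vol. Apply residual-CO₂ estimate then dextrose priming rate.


residual = 14.695·(0.01821 + 0.09011·e^(−0.04·T));  sugar = (target − residual)·4.0·V
residual = 14.695·(0.01821 + 0.09011·e^(−0.04·10.5)) = 1.1376
sugar = (3.1 − 1.1376)·4.0·16.2

127.1612 g


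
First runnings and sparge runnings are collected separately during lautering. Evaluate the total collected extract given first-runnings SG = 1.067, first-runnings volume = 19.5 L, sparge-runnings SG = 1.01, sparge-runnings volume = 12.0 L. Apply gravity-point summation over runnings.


total = Σ (SG_i − 1)·1000·V_i
first = (1.067 − 1)·1000·19.5 = 1306.5000
sparge = (1.01 − 1)·1000·12.0 = 120.0000
total = 1306.5000 + 120.0000

1426.5000 gravity·L


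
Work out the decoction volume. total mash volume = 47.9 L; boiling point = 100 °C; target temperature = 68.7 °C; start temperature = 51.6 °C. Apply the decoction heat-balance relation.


V_dec = V_total·(T_target − T_start)/(T_boil − T_start)
V_dec = 47.9·(68.7 − 51.6)/(100 − 51.6)

16.9233 L


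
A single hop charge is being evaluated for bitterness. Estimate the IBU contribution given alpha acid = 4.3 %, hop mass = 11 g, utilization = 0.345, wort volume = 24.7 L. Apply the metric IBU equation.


IBU = (α/100)·mass·U·1000 / V
IBU = (4.3/100)·11·0.345·1000 / 24.7

6.6067 IBU


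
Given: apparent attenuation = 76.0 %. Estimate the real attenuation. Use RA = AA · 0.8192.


RA = 76.0 · 0.8192

62.2592 %


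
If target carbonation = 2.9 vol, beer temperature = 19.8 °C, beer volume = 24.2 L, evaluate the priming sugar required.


residual = 14.695·(0.01821 + 0.09011·e^(−0.04·T));  sugar = (target − residual)·4.0·V
residual = 14.695·(0.01821 + 0.09011·e^(−0.04·19.8)) = 0.8674
sugar = (2.9 − 0.8674)·4.0·24.2

196.7594 g


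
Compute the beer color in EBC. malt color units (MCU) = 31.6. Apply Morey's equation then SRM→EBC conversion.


SRM = 1.4922·MCU^0.6859;  EBC = SRM·1.97
SRM = 1.4922·31.6^0.6859 = 15.9390
EBC = 15.9390·1.97

31.3999 EBC


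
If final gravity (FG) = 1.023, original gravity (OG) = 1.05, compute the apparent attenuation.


AA = (OG − FG)/(OG − 1) · 100
AA = (1.05 − 1.023)/(1.05 − 1) · 100

54.0000 %


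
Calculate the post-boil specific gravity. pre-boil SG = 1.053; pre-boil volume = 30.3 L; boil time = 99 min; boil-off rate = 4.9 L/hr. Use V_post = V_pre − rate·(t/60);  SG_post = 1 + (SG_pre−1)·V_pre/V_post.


V_post = 30.3 − 4.9·(99/60) = 22.2150
SG_post = 1 + (1.053 − 1)·30.3/22.2150

1.0723


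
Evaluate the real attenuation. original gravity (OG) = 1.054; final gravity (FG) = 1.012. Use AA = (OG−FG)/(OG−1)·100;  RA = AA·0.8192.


AA = (1.054 − 1.012)/(1.054 − 1)·100 = 77.7778
RA = 77.7778·0.8192

63.7156 %


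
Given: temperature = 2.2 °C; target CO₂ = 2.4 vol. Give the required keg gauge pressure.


psi = vols/(0.01821 + 0.09011·e^(−0.04·T)) − 14.695
psi = 2.4/(0.01821 + 0.09011·e^(−0.04·2.2)) − 14.695

9.1313 psi


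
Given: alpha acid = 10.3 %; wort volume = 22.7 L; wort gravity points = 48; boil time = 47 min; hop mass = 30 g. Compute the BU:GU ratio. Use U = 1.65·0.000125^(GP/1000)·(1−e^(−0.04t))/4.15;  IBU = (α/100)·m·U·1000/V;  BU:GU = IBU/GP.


U = 1.65·0.000125^(48/1000)·(1−e^(−0.04·47))/4.15 = 0.2189
IBU = (10.3/100)·30·0.2189·1000/22.7 = 29.7930
BU:GU = 29.7930/48

0.6207


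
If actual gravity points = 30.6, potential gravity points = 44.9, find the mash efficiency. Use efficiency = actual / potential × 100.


efficiency = 30.6 / 44.9 × 100

68.1514 %


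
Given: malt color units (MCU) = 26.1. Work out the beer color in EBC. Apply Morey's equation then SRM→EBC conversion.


SRM = 1.4922·MCU^0.6859;  EBC = SRM·1.97
SRM = 1.4922·26.1^0.6859 = 13.9798
EBC = 13.9798·1.97

27.5402 EBC


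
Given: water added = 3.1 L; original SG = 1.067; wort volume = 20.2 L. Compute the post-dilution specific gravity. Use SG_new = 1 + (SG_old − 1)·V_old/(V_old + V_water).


pts = (1.067 − 1)·1000·20.2/(20.2 + 3.1) = 58.0858
SG_new = 1 + 58.0858/1000

1.0581


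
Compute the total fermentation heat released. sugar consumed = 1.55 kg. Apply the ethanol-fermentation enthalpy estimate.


Q = m_sugar · 590 kJ/kg
Q = 1.55 · 590

914.5000 kJ


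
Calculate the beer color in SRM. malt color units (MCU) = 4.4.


SRM = 1.4922 · MCU^0.6859
SRM = 1.4922 · 4.4^0.6859

4.1226 SRM


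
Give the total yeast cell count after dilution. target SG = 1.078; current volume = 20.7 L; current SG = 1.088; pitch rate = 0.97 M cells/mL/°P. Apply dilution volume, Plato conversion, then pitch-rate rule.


V_w = V·((SG_c−1)/(SG_t−1)−1);  °P = 259 − 259/SG_t;  cells = rate·(V+V_w)·°P
V_w = 20.7·((1.088−1)/(1.078−1)−1) = 2.6538
V_final = 20.7 + 2.6538 = 23.3538
°P = 259 − 259/1.078 = 18.7403
cells = 0.97·23.3538·18.7403

424.5274 billion cells


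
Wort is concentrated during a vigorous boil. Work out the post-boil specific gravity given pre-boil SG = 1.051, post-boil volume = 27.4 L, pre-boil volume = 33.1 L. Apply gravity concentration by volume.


SG_post = 1 + (SG_pre − 1)·V_pre/V_post
pts_pre = (1.051 − 1)·1000 = 51.0000
pts_post = 51.0000·33.1/27.4 = 61.6095
SG_post = 1 + 61.6095/1000

1.0616


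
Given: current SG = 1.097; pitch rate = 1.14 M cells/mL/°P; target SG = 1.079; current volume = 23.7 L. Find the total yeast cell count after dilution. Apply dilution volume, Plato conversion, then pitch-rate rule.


V_w = V·((SG_c−1)/(SG_t−1)−1);  °P = 259 − 259/SG_t;  cells = rate·(V+V_w)·°P
V_w = 23.7·((1.097−1)/(1.079−1)−1) = 5.4000
V_final = 23.7 + 5.4000 = 29.1000
°P = 259 − 259/1.079 = 18.9629
cells = 1.14·29.1000·18.9629

629.0762 billion cells


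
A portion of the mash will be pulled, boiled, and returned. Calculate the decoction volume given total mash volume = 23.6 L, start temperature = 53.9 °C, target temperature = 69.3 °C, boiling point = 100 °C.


V_dec = V_total·(T_target − T_start)/(T_boil − T_start)
V_dec = 23.6·(69.3 − 53.9)/(100 − 53.9)

7.8837 L


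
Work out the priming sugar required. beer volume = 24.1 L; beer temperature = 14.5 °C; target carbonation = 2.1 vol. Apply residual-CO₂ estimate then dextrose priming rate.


residual = 14.695·(0.01821 + 0.09011·e^(−0.04·T));  sugar = (target − residual)·4.0·V
residual = 14.695·(0.01821 + 0.09011·e^(−0.04·14.5)) = 1.0090
sugar = (2.1 − 1.0090)·4.0·24.1

105.1729 g


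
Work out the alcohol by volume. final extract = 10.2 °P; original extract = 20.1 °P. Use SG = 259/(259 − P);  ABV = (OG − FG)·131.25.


OG = 259/(259 − 20.1) = 1.0841
FG = 259/(259 − 10.2) = 1.0410
ABV = (1.0841 − 1.0410)·131.25

5.6620 % ABV


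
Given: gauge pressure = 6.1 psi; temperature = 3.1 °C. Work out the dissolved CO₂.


vols = (P + 14.695)·(0.01821 + 0.09011·e^(−0.04·T))
vols = (6.1 + 14.695)·(0.01821 + 0.09011·e^(−0.04·3.1))

2.0340 volumes


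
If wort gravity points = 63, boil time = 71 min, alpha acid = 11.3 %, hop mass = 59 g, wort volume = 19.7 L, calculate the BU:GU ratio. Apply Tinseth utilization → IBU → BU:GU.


U = 1.65·0.000125^(GP/1000)·(1−e^(−0.04t))/4.15;  IBU = (α/100)·m·U·1000/V;  BU:GU = IBU/GP
U = 1.65·0.000125^(63/1000)·(1−e^(−0.04·71))/4.15 = 0.2125
IBU = (11.3/100)·59·0.2125·1000/19.7 = 71.9217
BU:GU = 71.9217/63

1.1416


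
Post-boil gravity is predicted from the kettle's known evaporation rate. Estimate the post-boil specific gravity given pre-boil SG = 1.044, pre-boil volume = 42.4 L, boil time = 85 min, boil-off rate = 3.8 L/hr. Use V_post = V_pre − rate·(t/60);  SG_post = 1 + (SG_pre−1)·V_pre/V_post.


V_post = 42.4 − 3.8·(85/60) = 37.0167
SG_post = 1 + (1.044 − 1)·42.4/37.0167

1.0504


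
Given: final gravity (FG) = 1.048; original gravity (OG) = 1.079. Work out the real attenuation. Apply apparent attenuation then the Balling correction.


AA = (OG−FG)/(OG−1)·100;  RA = AA·0.8192
AA = (1.079 − 1.048)/(1.079 − 1)·100 = 39.2405
RA = 39.2405·0.8192

32.1458 %


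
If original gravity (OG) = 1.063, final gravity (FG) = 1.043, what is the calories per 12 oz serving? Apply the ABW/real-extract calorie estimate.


ABW = (OG−FG)·131.25·0.79/FG;  °P = 259 − 259/SG (for OG→OE and FG→AE);  RE = 0.1808·OE + 0.8192·AE;  Cal = (6.9·ABW + 4·(RE−0.1))·FG·3.55
ABW = (1.063 − 1.043)·131.25·0.79/1.043 = 1.9883
OE = 259 − 259/1.063 = 15.3500 °P
AE = 259 − 259/1.043 = 10.6779 °P
RE = 0.1808·15.3500 + 0.8192·10.6779 = 11.5226 °P
Cal = (6.9·1.9883 + 4·(11.5226−0.1))·1.043·3.55

219.9716 kcal


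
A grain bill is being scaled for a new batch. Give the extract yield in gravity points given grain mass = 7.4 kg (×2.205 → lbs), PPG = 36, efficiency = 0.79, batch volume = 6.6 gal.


points = lbs × PPG × eff / vol
lbs = 7.4 × 2.205 = 16.3170
points = 16.3170 × 36 × 0.79 / 6.6

70.3114 points


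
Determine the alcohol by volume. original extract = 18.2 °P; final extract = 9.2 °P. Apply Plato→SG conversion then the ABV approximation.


SG = 259/(259 − P);  ABV = (OG − FG)·131.25
OG = 259/(259 − 18.2) = 1.0756
FG = 259/(259 − 9.2) = 1.0368
ABV = (1.0756 − 1.0368)·131.25

5.0862 % ABV


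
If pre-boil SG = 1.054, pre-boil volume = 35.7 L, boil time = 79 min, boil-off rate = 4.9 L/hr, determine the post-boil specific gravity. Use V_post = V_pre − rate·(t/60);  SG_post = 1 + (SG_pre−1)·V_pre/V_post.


V_post = 35.7 − 4.9·(79/60) = 29.2483
SG_post = 1 + (1.054 − 1)·35.7/29.2483

1.0659


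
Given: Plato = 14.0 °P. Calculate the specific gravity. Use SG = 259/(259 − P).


SG = 259/(259 − 14.0)

1.0571


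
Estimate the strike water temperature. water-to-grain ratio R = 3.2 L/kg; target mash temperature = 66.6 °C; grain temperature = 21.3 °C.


T_strike = (0.41/R)·(T_mash − T_grain) + T_mash
T_strike = (0.41/3.2)·(66.6 − 21.3) + 66.6

72.4041 °C
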